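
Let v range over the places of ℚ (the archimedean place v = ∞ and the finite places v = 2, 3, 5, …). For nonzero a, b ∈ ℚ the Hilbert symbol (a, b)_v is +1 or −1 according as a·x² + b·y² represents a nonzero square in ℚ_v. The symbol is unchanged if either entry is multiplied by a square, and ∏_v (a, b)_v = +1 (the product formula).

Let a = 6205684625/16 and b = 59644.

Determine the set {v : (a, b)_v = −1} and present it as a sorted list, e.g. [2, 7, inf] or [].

[23, 31]

(a, b) ≡ (103385, 14911) mod (ℚ^×)²; places V = {2, 5, 7, 13, 23, 29, 31, 37, ∞}.
(a,b)_31: α=1, u≡14; β=1, v≡2 (mod 31); (14|31)=+1, (2|31)=+1; sign (−1)^1·+1^1·+1^1 = -1.
(a,b)_37: α=0, u≡21; β=1, v≡21 (mod 37); (21|37)=+1, (21|37)=+1; sign (−1)^0·+1^1·+1^0 = +1.
(a,b)_2: α=-4, β=2; u≡1, v≡7 (mod 8); ε(u)ε(v)=0·1, αω(v)=-4·0, βω(u)=2·0; sum ≡ 0  ⇒  +1.
(a,b)_29: α=1, u≡26; β=0, v≡20 (mod 29); (26|29)=-1, (20|29)=+1; sign (−1)^0·-1^0·+1^1 = +1.
(a,b)_7: α=4, u≡4; β=0, v≡4 (mod 7); (4|7)=+1, (4|7)=+1; sign (−1)^0·+1^0·+1^4 = +1.
(a,b)_∞: sgn(103385)=+, sgn(14911)=+, so +1.
(a,b)_13: α=0, u≡12; β=1, v≡12 (mod 13); (12|13)=+1, (12|13)=+1; sign (−1)^0·+1^1·+1^0 = +1.
(a,b)_5: α=3, u≡2; β=0, v≡4 (mod 5); (2|5)=-1, (4|5)=+1; sign (−1)^0·-1^0·+1^3 = +1.
(a,b)_23: α=1, u≡17; β=0, v≡5 (mod 23); (17|23)=-1, (5|23)=-1; sign (−1)^0·-1^0·-1^1 = -1.
(103385, 14911 / ℚ) ramifies at {23, 31}: a division algebra.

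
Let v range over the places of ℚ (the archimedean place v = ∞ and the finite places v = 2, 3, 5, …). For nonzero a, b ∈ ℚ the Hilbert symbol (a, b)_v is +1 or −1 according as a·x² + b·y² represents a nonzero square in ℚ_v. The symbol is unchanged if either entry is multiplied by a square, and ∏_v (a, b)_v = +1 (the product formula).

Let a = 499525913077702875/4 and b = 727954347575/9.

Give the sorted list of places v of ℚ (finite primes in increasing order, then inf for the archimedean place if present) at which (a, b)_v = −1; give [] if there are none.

[2, 3, 5, 17]

Mod squares: a ≡ 3315, b ≡ 23. Check v ∈ {∞, 2, 3, 5, 7, 13, 17, 23}.
v=23: a=23^4·(≡3), b=23^3·(≡8) mod 23; (3|23)=+1, (8|23)=+1; (−1)^{4·3·11}·(+1)^3·(+1)^4 = +1.
v=∞: 3315 > 0 and 23 > 0  ⇒  (a,b)_∞ = +1.
v=3: a=3^3·(≡1), b=3^-2·(≡2) mod 3; (1|3)=+1, (2|3)=-1; (−1)^{3·-2·1}·(+1)^-2·(-1)^3 = -1.
v=2: v_2(a)=-2, v_2(b)=0; units ≡ 3, 7 (mod 8); ε·ε+αω+βω = 1·1+-2·0+0·1 ≡ 1  ⇒  (a,b)_2 = -1.
v=5: a=5^3·(≡2), b=5^2·(≡2) mod 5; (2|5)=-1, (2|5)=-1; (−1)^{3·2·2}·(-1)^2·(-1)^3 = -1.
v=13: a=13^3·(≡5), b=13^2·(≡12) mod 13; (5|13)=-1, (12|13)=+1; (−1)^{3·2·6}·(-1)^2·(+1)^3 = +1.
v=7: a=7^2·(≡4), b=7^2·(≡4) mod 7; (4|7)=+1, (4|7)=+1; (−1)^{2·2·3}·(+1)^2·(+1)^2 = +1.
v=17: a=17^3·(≡13), b=17^2·(≡10) mod 17; (13|17)=+1, (10|17)=-1; (−1)^{3·2·8}·(+1)^2·(-1)^3 = -1.
Ram(3315, 23) = {2, 3, 5, 17}; no ℚ_2-point on the conic.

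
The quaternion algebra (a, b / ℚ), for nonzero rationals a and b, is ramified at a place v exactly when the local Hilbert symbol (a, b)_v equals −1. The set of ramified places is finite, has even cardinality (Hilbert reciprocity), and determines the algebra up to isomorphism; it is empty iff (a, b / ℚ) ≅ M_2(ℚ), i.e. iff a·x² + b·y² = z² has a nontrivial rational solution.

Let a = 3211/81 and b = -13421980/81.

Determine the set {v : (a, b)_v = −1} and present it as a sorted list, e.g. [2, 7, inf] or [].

(a, b) ≡ (19, -55) mod (ℚ^×)²; places V = {2, 3, 5, 11, 13, 19, ∞}.
(a,b)_2: α=0, β=2; u≡3, v≡1 (mod 8); ε(u)ε(v)=1·0, αω(v)=0·0, βω(u)=2·1; sum ≡ 0  ⇒  +1.
(a,b)_∞: sgn(19)=+, sgn(-55)=−, so +1.
(a,b)_13: α=2, u≡2; β=2, v≡12 (mod 13); (2|13)=-1, (12|13)=+1; sign (−1)^0·-1^2·+1^2 = +1.
(a,b)_3: α=-4, u≡1; β=-4, v≡2 (mod 3); (1|3)=+1, (2|3)=-1; sign (−1)^0·+1^-4·-1^-4 = +1.
(a,b)_5: α=0, u≡1; β=1, v≡4 (mod 5); (1|5)=+1, (4|5)=+1; sign (−1)^0·+1^1·+1^0 = +1.
(a,b)_11: α=0, u≡8; β=1, v≡7 (mod 11); (8|11)=-1, (7|11)=-1; sign (−1)^0·-1^1·-1^0 = -1.
(a,b)_19: α=1, u≡11; β=2, v≡12 (mod 19); (11|19)=+1, (12|19)=-1; sign (−1)^0·+1^2·-1^1 = -1.
(19, -55 / ℚ) ramifies at {11, 19}: a division algebra.

[11, 19]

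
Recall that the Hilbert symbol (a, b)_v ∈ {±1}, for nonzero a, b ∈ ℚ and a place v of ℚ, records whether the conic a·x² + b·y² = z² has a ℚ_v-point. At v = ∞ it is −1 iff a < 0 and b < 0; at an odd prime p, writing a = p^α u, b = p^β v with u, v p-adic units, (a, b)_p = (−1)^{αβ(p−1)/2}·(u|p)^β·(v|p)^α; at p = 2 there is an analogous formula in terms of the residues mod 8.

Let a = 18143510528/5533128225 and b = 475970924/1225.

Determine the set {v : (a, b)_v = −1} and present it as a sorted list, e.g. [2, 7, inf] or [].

Mod squares: a ≡ 143, b ≡ 11. Check v ∈ {∞, 2, 3, 5, 7, 11, 13, 19, 23, 29}.
v=23: a=23^0·(≡20), b=23^2·(≡7) mod 23; (20|23)=-1, (7|23)=-1; (−1)^{0·2·11}·(-1)^2·(-1)^0 = +1.
v=5: a=5^-2·(≡2), b=5^-2·(≡1) mod 5; (2|5)=-1, (1|5)=+1; (−1)^{-2·-2·2}·(-1)^-2·(+1)^-2 = +1.
v=29: a=29^-2·(≡17), b=29^0·(≡2) mod 29; (17|29)=-1, (2|29)=-1; (−1)^{-2·0·14}·(-1)^0·(-1)^-2 = +1.
v=11: a=11^3·(≡10), b=11^3·(≡4) mod 11; (10|11)=-1, (4|11)=+1; (−1)^{3·3·5}·(-1)^3·(+1)^3 = +1.
v=3: a=3^-6·(≡2), b=3^0·(≡2) mod 3; (2|3)=-1, (2|3)=-1; (−1)^{-6·0·1}·(-1)^0·(-1)^-6 = +1.
v=2: v_2(a)=20, v_2(b)=2; units ≡ 7, 3 (mod 8); ε·ε+αω+βω = 1·1+20·1+2·0 ≡ 1  ⇒  (a,b)_2 = -1.
v=7: a=7^0·(≡5), b=7^-2·(≡4) mod 7; (5|7)=-1, (4|7)=+1; (−1)^{0·-2·3}·(-1)^-2·(+1)^0 = +1.
v=19: a=19^-2·(≡14), b=19^0·(≡9) mod 19; (14|19)=-1, (9|19)=+1; (−1)^{-2·0·9}·(-1)^0·(+1)^-2 = +1.
v=∞: 143 > 0 and 11 > 0  ⇒  (a,b)_∞ = +1.
v=13: a=13^1·(≡6), b=13^2·(≡8) mod 13; (6|13)=-1, (8|13)=-1; (−1)^{1·2·6}·(-1)^2·(-1)^1 = -1.
|Ram(143, 11)| = 2, even; anisotropic at {2, 13}.

[2, 13]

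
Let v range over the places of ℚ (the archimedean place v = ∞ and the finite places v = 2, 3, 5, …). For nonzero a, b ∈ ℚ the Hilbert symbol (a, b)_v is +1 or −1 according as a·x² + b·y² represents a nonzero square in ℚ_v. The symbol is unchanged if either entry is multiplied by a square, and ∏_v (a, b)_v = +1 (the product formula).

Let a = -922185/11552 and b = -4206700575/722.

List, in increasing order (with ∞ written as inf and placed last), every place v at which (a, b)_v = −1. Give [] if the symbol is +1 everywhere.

[3, 11, 17, inf]

(a, b) ≡ (-2530, -7854) mod (ℚ^×)²; places V = {2, 3, 5, 7, 11, 17, 19, 23, ∞}.
(a,b)_7: α=0, u≡1; β=1, v≡6 (mod 7); (1|7)=+1, (6|7)=-1; sign (−1)^0·+1^1·-1^0 = +1.
(a,b)_23: α=1, u≡22; β=2, v≡16 (mod 23); (22|23)=-1, (16|23)=+1; sign (−1)^0·-1^2·+1^1 = +1.
(a,b)_∞: sgn(-2530)=−, sgn(-7854)=−, so -1.
(a,b)_11: α=1, u≡9; β=1, v≡4 (mod 11); (9|11)=+1, (4|11)=+1; sign (−1)^1·+1^1·+1^1 = -1.
(a,b)_3: α=6, u≡2; β=5, v≡1 (mod 3); (2|3)=-1, (1|3)=+1; sign (−1)^0·-1^5·+1^6 = -1.
(a,b)_5: α=1, u≡4; β=2, v≡1 (mod 5); (4|5)=+1, (1|5)=+1; sign (−1)^0·+1^2·+1^1 = +1.
(a,b)_17: α=0, u≡11; β=1, v≡12 (mod 17); (11|17)=-1, (12|17)=-1; sign (−1)^0·-1^1·-1^0 = -1.
(a,b)_19: α=-2, u≡16; β=-2, v≡15 (mod 19); (16|19)=+1, (15|19)=-1; sign (−1)^0·+1^-2·-1^-2 = +1.
(a,b)_2: α=-5, β=-1; u≡7, v≡1 (mod 8); ε(u)ε(v)=1·0, αω(v)=-5·0, βω(u)=-1·0; sum ≡ 0  ⇒  +1.
|Ram(-2530, -7854)| = 4, even; anisotropic at {3, 11, 17, ∞}.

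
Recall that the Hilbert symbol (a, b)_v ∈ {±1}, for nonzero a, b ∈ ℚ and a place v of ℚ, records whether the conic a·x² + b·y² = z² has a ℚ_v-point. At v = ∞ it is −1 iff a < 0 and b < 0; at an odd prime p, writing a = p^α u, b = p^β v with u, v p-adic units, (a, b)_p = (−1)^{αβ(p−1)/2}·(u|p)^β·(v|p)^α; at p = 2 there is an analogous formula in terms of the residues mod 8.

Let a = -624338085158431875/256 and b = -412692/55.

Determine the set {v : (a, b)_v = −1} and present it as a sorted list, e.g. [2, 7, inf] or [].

[3, 7, 17, inf]

Mod squares: a ≡ -51, b ≡ -19635. Check v ∈ {∞, 2, 3, 5, 7, 11, 17, 23}.
v=7: a=7^6·(≡3), b=7^1·(≡2) mod 7; (3|7)=-1, (2|7)=+1; (−1)^{6·1·3}·(-1)^1·(+1)^6 = -1.
v=11: a=11^2·(≡9), b=11^-1·(≡10) mod 11; (9|11)=+1, (10|11)=-1; (−1)^{2·-1·5}·(+1)^-1·(-1)^2 = +1.
v=∞: -51 < 0 and -19635 < 0  ⇒  (a,b)_∞ = -1.
v=17: a=17^3·(≡12), b=17^3·(≡13) mod 17; (12|17)=-1, (13|17)=+1; (−1)^{3·3·8}·(-1)^3·(+1)^3 = -1.
v=5: a=5^4·(≡4), b=5^-1·(≡3) mod 5; (4|5)=+1, (3|5)=-1; (−1)^{4·-1·2}·(+1)^-1·(-1)^4 = +1.
v=3: a=3^3·(≡1), b=3^1·(≡1) mod 3; (1|3)=+1, (1|3)=+1; (−1)^{3·1·1}·(+1)^1·(+1)^3 = -1.
v=2: v_2(a)=-8, v_2(b)=2; units ≡ 5, 5 (mod 8); ε·ε+αω+βω = 0·0+-8·1+2·1 ≡ 0  ⇒  (a,b)_2 = +1.
v=23: a=23^2·(≡2), b=23^0·(≡15) mod 23; (2|23)=+1, (15|23)=-1; (−1)^{2·0·11}·(+1)^0·(-1)^2 = +1.
Ram(-51, -19635) = {3, 7, 17, ∞}; no ℚ_3-point on the conic.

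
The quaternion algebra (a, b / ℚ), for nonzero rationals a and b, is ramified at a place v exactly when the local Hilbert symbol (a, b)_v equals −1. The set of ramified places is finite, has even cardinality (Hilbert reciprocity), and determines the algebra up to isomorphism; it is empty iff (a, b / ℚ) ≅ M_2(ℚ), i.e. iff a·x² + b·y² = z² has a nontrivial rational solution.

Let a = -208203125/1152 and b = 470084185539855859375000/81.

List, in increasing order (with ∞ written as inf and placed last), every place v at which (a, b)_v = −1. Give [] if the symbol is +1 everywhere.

(a, b) ≡ (-1066, 149110) mod (ℚ^×)²; places V = {2, 3, 5, 13, 31, 37, 41, ∞}.
(a,b)_3: α=-2, u≡2; β=-4, v≡1 (mod 3); (2|3)=-1, (1|3)=+1; sign (−1)^0·-1^-4·+1^-2 = +1.
(a,b)_41: α=1, u≡3; β=4, v≡38 (mod 41); (3|41)=-1, (38|41)=-1; sign (−1)^0·-1^4·-1^1 = -1.
(a,b)_5: α=8, u≡1; β=11, v≡3 (mod 5); (1|5)=+1, (3|5)=-1; sign (−1)^0·+1^11·-1^8 = +1.
(a,b)_37: α=0, u≡26; β=1, v≡34 (mod 37); (26|37)=+1, (34|37)=+1; sign (−1)^0·+1^1·+1^0 = +1.
(a,b)_∞: sgn(-1066)=−, sgn(149110)=+, so +1.
(a,b)_13: α=1, u≡3; β=5, v≡10 (mod 13); (3|13)=+1, (10|13)=+1; sign (−1)^0·+1^5·+1^1 = +1.
(a,b)_2: α=-7, β=3; u≡3, v≡3 (mod 8); ε(u)ε(v)=1·1, αω(v)=-7·1, βω(u)=3·1; sum ≡ 1  ⇒  -1.
(a,b)_31: α=0, u≡1; β=1, v≡19 (mod 31); (1|31)=+1, (19|31)=+1; sign (−1)^0·+1^1·+1^0 = +1.
Ram(-1066, 149110) = {2, 41}; no ℚ_2-point on the conic.

[2, 41]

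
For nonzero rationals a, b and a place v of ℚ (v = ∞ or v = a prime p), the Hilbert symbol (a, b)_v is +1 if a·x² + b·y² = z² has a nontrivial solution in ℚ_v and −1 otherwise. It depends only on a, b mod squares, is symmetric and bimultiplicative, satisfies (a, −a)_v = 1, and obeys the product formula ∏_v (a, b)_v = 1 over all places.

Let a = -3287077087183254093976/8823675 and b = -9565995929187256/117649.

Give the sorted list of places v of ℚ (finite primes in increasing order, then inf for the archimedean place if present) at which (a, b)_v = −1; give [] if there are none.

Mod squares: a ≡ -42978, b ≡ -20254. Check v ∈ {∞, 2, 3, 5, 7, 13, 17, 19, 29, 41}.
v=17: a=17^6·(≡8), b=17^4·(≡12) mod 17; (8|17)=+1, (12|17)=-1; (−1)^{6·4·8}·(+1)^4·(-1)^6 = +1.
v=7: a=7^-6·(≡1), b=7^-6·(≡1) mod 7; (1|7)=+1, (1|7)=+1; (−1)^{-6·-6·3}·(+1)^-6·(+1)^-6 = +1.
v=2: v_2(a)=3, v_2(b)=3; units ≡ 7, 1 (mod 8); ε·ε+αω+βω = 1·0+3·0+3·0 ≡ 0  ⇒  (a,b)_2 = +1.
v=∞: -42978 < 0 and -20254 < 0  ⇒  (a,b)_∞ = -1.
v=13: a=13^1·(≡4), b=13^1·(≡8) mod 13; (4|13)=+1, (8|13)=-1; (−1)^{1·1·6}·(+1)^1·(-1)^1 = -1.
v=41: a=41^4·(≡16), b=41^3·(≡32) mod 41; (16|41)=+1, (32|41)=+1; (−1)^{4·3·20}·(+1)^3·(+1)^4 = +1.
v=3: a=3^-1·(≡2), b=3^0·(≡2) mod 3; (2|3)=-1, (2|3)=-1; (−1)^{-1·0·1}·(-1)^0·(-1)^-1 = -1.
v=5: a=5^-2·(≡2), b=5^0·(≡1) mod 5; (2|5)=-1, (1|5)=+1; (−1)^{-2·0·2}·(-1)^0·(+1)^-2 = +1.
v=19: a=19^1·(≡18), b=19^1·(≡16) mod 19; (18|19)=-1, (16|19)=+1; (−1)^{1·1·9}·(-1)^1·(+1)^1 = +1.
v=29: a=29^3·(≡17), b=29^2·(≡17) mod 29; (17|29)=-1, (17|29)=-1; (−1)^{3·2·14}·(-1)^2·(-1)^3 = -1.
(-42978, -20254 / ℚ) ramifies at {3, 13, 29, ∞}: a division algebra.

[3, 13, 29, inf]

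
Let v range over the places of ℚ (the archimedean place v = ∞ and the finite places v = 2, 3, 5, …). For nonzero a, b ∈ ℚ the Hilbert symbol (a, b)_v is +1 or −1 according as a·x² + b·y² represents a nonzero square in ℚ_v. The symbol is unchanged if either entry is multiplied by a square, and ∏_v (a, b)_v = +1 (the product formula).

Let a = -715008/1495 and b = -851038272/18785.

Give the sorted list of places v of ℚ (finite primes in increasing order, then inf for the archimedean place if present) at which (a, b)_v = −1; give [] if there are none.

Mod squares: a ≡ -85215, b ≡ -3705. Check v ∈ {∞, 2, 3, 5, 7, 13, 17, 19, 23}.
v=19: a=19^1·(≡2), b=19^1·(≡15) mod 19; (2|19)=-1, (15|19)=-1; (−1)^{1·1·9}·(-1)^1·(-1)^1 = -1.
v=3: a=3^1·(≡2), b=3^3·(≡1) mod 3; (2|3)=-1, (1|3)=+1; (−1)^{1·3·1}·(-1)^3·(+1)^1 = +1.
v=2: v_2(a)=8, v_2(b)=6; units ≡ 1, 7 (mod 8); ε·ε+αω+βω = 0·1+8·0+6·0 ≡ 0  ⇒  (a,b)_2 = +1.
v=23: a=23^-1·(≡19), b=23^2·(≡17) mod 23; (19|23)=-1, (17|23)=-1; (−1)^{-1·2·11}·(-1)^2·(-1)^-1 = -1.
v=17: a=17^0·(≡5), b=17^-2·(≡16) mod 17; (5|17)=-1, (16|17)=+1; (−1)^{0·-2·8}·(-1)^-2·(+1)^0 = +1.
v=7: a=7^2·(≡6), b=7^2·(≡5) mod 7; (6|7)=-1, (5|7)=-1; (−1)^{2·2·3}·(-1)^2·(-1)^2 = +1.
v=13: a=13^-1·(≡4), b=13^-1·(≡10) mod 13; (4|13)=+1, (10|13)=+1; (−1)^{-1·-1·6}·(+1)^-1·(+1)^-1 = +1.
v=5: a=5^-1·(≡3), b=5^-1·(≡4) mod 5; (3|5)=-1, (4|5)=+1; (−1)^{-1·-1·2}·(-1)^-1·(+1)^-1 = -1.
v=∞: -85215 < 0 and -3705 < 0  ⇒  (a,b)_∞ = -1.
|Ram(-85215, -3705)| = 4, even; anisotropic at {5, 19, 23, ∞}.

[5, 19, 23, inf]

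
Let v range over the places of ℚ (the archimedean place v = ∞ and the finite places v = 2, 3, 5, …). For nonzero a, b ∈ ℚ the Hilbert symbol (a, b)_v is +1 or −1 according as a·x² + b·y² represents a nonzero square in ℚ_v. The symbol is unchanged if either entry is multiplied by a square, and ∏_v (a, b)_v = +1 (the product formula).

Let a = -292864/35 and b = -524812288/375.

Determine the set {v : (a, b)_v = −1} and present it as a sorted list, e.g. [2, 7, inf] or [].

[2, 5, 11, inf]

Mod squares: a ≡ -10010, b ≡ -30030. Check v ∈ {∞, 2, 3, 5, 7, 11, 13}.
v=5: a=5^-1·(≡3), b=5^-3·(≡4) mod 5; (3|5)=-1, (4|5)=+1; (−1)^{-1·-3·2}·(-1)^-3·(+1)^-1 = -1.
v=∞: -10010 < 0 and -30030 < 0  ⇒  (a,b)_∞ = -1.
v=11: a=11^1·(≡9), b=11^1·(≡4) mod 11; (9|11)=+1, (4|11)=+1; (−1)^{1·1·5}·(+1)^1·(+1)^1 = -1.
v=2: v_2(a)=11, v_2(b)=19; units ≡ 3, 1 (mod 8); ε·ε+αω+βω = 1·0+11·0+19·1 ≡ 1  ⇒  (a,b)_2 = -1.
v=13: a=13^1·(≡3), b=13^1·(≡1) mod 13; (3|13)=+1, (1|13)=+1; (−1)^{1·1·6}·(+1)^1·(+1)^1 = +1.
v=7: a=7^-1·(≡6), b=7^1·(≡2) mod 7; (6|7)=-1, (2|7)=+1; (−1)^{-1·1·3}·(-1)^1·(+1)^-1 = +1.
v=3: a=3^0·(≡1), b=3^-1·(≡1) mod 3; (1|3)=+1, (1|3)=+1; (−1)^{0·-1·1}·(+1)^-1·(+1)^0 = +1.
|Ram(-10010, -30030)| = 4, even; anisotropic at {2, 5, 11, ∞}.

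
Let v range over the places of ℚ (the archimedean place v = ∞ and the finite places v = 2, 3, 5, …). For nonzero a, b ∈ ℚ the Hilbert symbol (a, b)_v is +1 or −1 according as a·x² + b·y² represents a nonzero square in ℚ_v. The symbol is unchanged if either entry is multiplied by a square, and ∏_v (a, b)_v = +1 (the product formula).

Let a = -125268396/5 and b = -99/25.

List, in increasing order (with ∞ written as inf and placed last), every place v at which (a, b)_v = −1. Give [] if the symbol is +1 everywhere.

(a, b) ≡ (-10695, -11) mod (ℚ^×)²; places V = {2, 3, 5, 11, 23, 31, ∞}.
(a,b)_31: α=1, u≡24; β=0, v≡1 (mod 31); (24|31)=-1, (1|31)=+1; sign (−1)^0·-1^0·+1^1 = +1.
(a,b)_23: α=1, u≡8; β=0, v≡8 (mod 23); (8|23)=+1, (8|23)=+1; sign (−1)^0·+1^0·+1^1 = +1.
(a,b)_11: α=4, u≡7; β=1, v≡8 (mod 11); (7|11)=-1, (8|11)=-1; sign (−1)^0·-1^1·-1^4 = -1.
(a,b)_3: α=1, u≡2; β=2, v≡1 (mod 3); (2|3)=-1, (1|3)=+1; sign (−1)^0·-1^2·+1^1 = +1.
(a,b)_2: α=2, β=0; u≡1, v≡5 (mod 8); ε(u)ε(v)=0·0, αω(v)=2·1, βω(u)=0·0; sum ≡ 0  ⇒  +1.
(a,b)_5: α=-1, u≡4; β=-2, v≡1 (mod 5); (4|5)=+1, (1|5)=+1; sign (−1)^0·+1^-2·+1^-1 = +1.
(a,b)_∞: sgn(-10695)=−, sgn(-11)=−, so -1.
(-10695, -11 / ℚ) ramifies at {11, ∞}: a division algebra.

[11, inf]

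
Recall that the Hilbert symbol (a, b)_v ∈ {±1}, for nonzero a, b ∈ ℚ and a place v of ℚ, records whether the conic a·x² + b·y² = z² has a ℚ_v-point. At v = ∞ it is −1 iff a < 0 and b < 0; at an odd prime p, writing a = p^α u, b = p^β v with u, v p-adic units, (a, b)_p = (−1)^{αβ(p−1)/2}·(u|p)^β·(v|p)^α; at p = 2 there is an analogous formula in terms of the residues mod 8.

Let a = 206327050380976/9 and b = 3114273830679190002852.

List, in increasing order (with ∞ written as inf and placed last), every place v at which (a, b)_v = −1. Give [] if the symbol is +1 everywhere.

Mod squares: a ≡ 19, b ≡ 353073. Check v ∈ {∞, 2, 3, 7, 17, 19, 23, 43}.
v=2: v_2(a)=4, v_2(b)=2; units ≡ 3, 1 (mod 8); ε·ε+αω+βω = 1·0+4·0+2·1 ≡ 0  ⇒  (a,b)_2 = +1.
v=43: a=43^2·(≡20), b=43^3·(≡4) mod 43; (20|43)=-1, (4|43)=+1; (−1)^{2·3·21}·(-1)^3·(+1)^2 = -1.
v=3: a=3^-2·(≡1), b=3^3·(≡1) mod 3; (1|3)=+1, (1|3)=+1; (−1)^{-2·3·1}·(+1)^3·(+1)^-2 = +1.
v=17: a=17^2·(≡9), b=17^3·(≡5) mod 17; (9|17)=+1, (5|17)=-1; (−1)^{2·3·8}·(+1)^3·(-1)^2 = +1.
v=∞: 19 > 0 and 353073 > 0  ⇒  (a,b)_∞ = +1.
v=7: a=7^4·(≡5), b=7^5·(≡2) mod 7; (5|7)=-1, (2|7)=+1; (−1)^{4·5·3}·(-1)^5·(+1)^4 = -1.
v=23: a=23^2·(≡10), b=23^3·(≡19) mod 23; (10|23)=-1, (19|23)=-1; (−1)^{2·3·11}·(-1)^3·(-1)^2 = -1.
v=19: a=19^1·(≡16), b=19^2·(≡15) mod 19; (16|19)=+1, (15|19)=-1; (−1)^{1·2·9}·(+1)^2·(-1)^1 = -1.
|Ram(19, 353073)| = 4, even; anisotropic at {7, 19, 23, 43}.

[7, 19, 23, 43]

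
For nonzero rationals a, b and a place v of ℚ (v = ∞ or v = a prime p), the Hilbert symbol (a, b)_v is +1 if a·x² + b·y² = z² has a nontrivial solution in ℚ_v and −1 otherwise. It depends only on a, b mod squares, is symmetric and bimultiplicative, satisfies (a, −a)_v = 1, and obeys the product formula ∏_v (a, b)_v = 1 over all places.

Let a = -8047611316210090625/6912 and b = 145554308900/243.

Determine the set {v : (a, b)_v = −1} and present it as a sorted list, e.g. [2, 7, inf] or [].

[5, 11, 19, 29]

(a, b) ≡ (-90915, 627) mod (ℚ^×)²; places V = {2, 3, 5, 7, 11, 13, 19, 29, ∞}.
(a,b)_7: α=2, u≡4; β=2, v≡1 (mod 7); (4|7)=+1, (1|7)=+1; sign (−1)^0·+1^2·+1^2 = +1.
(a,b)_3: α=-3, u≡1; β=-5, v≡2 (mod 3); (1|3)=+1, (2|3)=-1; sign (−1)^1·+1^-5·-1^-3 = +1.
(a,b)_∞: sgn(-90915)=−, sgn(627)=+, so +1.
(a,b)_19: α=3, u≡15; β=1, v≡2 (mod 19); (15|19)=-1, (2|19)=-1; sign (−1)^1·-1^1·-1^3 = -1.
(a,b)_13: α=4, u≡8; β=2, v≡12 (mod 13); (8|13)=-1, (12|13)=+1; sign (−1)^0·-1^2·+1^4 = +1.
(a,b)_11: α=1, u≡2; β=1, v≡8 (mod 11); (2|11)=-1, (8|11)=-1; sign (−1)^1·-1^1·-1^1 = -1.
(a,b)_2: α=-8, β=2; u≡5, v≡3 (mod 8); ε(u)ε(v)=0·1, αω(v)=-8·1, βω(u)=2·1; sum ≡ 0  ⇒  +1.
(a,b)_29: α=3, u≡11; β=2, v≡8 (mod 29); (11|29)=-1, (8|29)=-1; sign (−1)^0·-1^2·-1^3 = -1.
(a,b)_5: α=5, u≡3; β=2, v≡2 (mod 5); (3|5)=-1, (2|5)=-1; sign (−1)^0·-1^2·-1^5 = -1.
Ram(-90915, 627) = {5, 11, 19, 29}; no ℚ_5-point on the conic.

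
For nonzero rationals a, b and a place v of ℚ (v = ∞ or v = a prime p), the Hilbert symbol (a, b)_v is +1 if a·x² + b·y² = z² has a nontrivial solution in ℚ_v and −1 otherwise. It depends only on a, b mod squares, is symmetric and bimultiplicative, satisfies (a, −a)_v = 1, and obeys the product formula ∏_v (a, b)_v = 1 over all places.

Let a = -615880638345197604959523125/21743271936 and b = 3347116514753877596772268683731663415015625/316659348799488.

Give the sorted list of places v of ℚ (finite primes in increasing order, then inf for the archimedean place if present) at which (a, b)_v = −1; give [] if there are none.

[2, 13, 17, 31]

Mod squares: a ≡ -47957, b ≡ 12818. Check v ∈ {∞, 2, 3, 5, 7, 13, 17, 29, 31}.
v=2: v_2(a)=-28, v_2(b)=-45; units ≡ 3, 1 (mod 8); ε·ε+αω+βω = 1·0+-28·0+-45·1 ≡ 1  ⇒  (a,b)_2 = -1.
v=∞: -47957 < 0 and 12818 > 0  ⇒  (a,b)_∞ = +1.
v=7: a=7^1·(≡1), b=7^2·(≡2) mod 7; (1|7)=+1, (2|7)=+1; (−1)^{1·2·3}·(+1)^2·(+1)^1 = +1.
v=3: a=3^-4·(≡1), b=3^-2·(≡2) mod 3; (1|3)=+1, (2|3)=-1; (−1)^{-4·-2·1}·(+1)^-2·(-1)^-4 = +1.
v=17: a=17^3·(≡9), b=17^5·(≡5) mod 17; (9|17)=+1, (5|17)=-1; (−1)^{3·5·8}·(+1)^5·(-1)^3 = -1.
v=31: a=31^1·(≡13), b=31^2·(≡29) mod 31; (13|31)=-1, (29|31)=-1; (−1)^{1·2·15}·(-1)^2·(-1)^1 = -1.
v=5: a=5^4·(≡3), b=5^6·(≡2) mod 5; (3|5)=-1, (2|5)=-1; (−1)^{4·6·2}·(-1)^6·(-1)^4 = +1.
v=13: a=13^3·(≡3), b=13^5·(≡8) mod 13; (3|13)=+1, (8|13)=-1; (−1)^{3·5·6}·(+1)^5·(-1)^3 = -1.
v=29: a=29^10·(≡25), b=29^15·(≡13) mod 29; (25|29)=+1, (13|29)=+1; (−1)^{10·15·14}·(+1)^15·(+1)^10 = +1.
|Ram(-47957, 12818)| = 4, even; anisotropic at {2, 13, 17, 31}.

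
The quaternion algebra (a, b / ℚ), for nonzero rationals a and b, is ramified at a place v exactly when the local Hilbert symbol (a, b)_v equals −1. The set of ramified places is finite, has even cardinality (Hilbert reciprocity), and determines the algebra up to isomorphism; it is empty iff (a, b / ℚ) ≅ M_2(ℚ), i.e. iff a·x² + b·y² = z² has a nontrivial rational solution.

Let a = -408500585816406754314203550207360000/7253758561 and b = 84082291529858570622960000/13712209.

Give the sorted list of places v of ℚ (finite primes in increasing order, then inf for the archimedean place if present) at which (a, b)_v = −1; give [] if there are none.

[41, 53]

(a, b) ≡ (-6519, 1254) mod (ℚ^×)²; places V = {2, 3, 5, 7, 11, 13, 19, 23, 37, 41, 53, ∞}.
(a,b)_∞: sgn(-6519)=−, sgn(1254)=+, so +1.
(a,b)_13: α=2, u≡8; β=2, v≡8 (mod 13); (8|13)=-1, (8|13)=-1; sign (−1)^0·-1^2·-1^2 = +1.
(a,b)_11: α=6, u≡4; β=3, v≡5 (mod 11); (4|11)=+1, (5|11)=+1; sign (−1)^0·+1^3·+1^6 = +1.
(a,b)_2: α=10, β=7; u≡1, v≡3 (mod 8); ε(u)ε(v)=0·1, αω(v)=10·1, βω(u)=7·0; sum ≡ 0  ⇒  +1.
(a,b)_53: α=3, u≡37; β=2, v≡12 (mod 53); (37|53)=+1, (12|53)=-1; sign (−1)^0·+1^2·-1^3 = -1.
(a,b)_3: α=13, u≡2; β=11, v≡1 (mod 3); (2|3)=-1, (1|3)=+1; sign (−1)^1·-1^11·+1^13 = +1.
(a,b)_41: α=3, u≡2; β=0, v≡22 (mod 41); (2|41)=+1, (22|41)=-1; sign (−1)^0·+1^0·-1^3 = -1.
(a,b)_19: α=4, u≡16; β=3, v≡17 (mod 19); (16|19)=+1, (17|19)=+1; sign (−1)^0·+1^3·+1^4 = +1.
(a,b)_37: α=0, u≡9; β=2, v≡36 (mod 37); (9|37)=+1, (36|37)=+1; sign (−1)^0·+1^2·+1^0 = +1.
(a,b)_23: α=-6, u≡1; β=-4, v≡8 (mod 23); (1|23)=+1, (8|23)=+1; sign (−1)^0·+1^-4·+1^-6 = +1.
(a,b)_7: α=-2, u≡3; β=-2, v≡4 (mod 7); (3|7)=-1, (4|7)=+1; sign (−1)^0·-1^-2·+1^-2 = +1.
(a,b)_5: α=4, u≡4; β=4, v≡4 (mod 5); (4|5)=+1, (4|5)=+1; sign (−1)^0·+1^4·+1^4 = +1.
(-6519, 1254 / ℚ) ramifies at {41, 53}: a division algebra.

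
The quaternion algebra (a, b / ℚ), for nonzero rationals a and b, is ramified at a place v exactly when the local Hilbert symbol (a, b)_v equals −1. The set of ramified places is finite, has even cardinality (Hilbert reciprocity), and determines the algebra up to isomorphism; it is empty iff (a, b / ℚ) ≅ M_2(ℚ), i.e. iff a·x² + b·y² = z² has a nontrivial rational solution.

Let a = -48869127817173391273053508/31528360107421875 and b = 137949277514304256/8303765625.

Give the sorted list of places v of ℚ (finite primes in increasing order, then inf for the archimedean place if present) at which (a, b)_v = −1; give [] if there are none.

(a, b) ≡ (-51051, 91) mod (ℚ^×)²; places V = {2, 3, 5, 7, 11, 13, 17, ∞}.
(a,b)_17: α=3, u≡14; β=2, v≡11 (mod 17); (14|17)=-1, (11|17)=-1; sign (−1)^0·-1^2·-1^3 = -1.
(a,b)_13: α=7, u≡3; β=5, v≡11 (mod 13); (3|13)=+1, (11|13)=-1; sign (−1)^0·+1^5·-1^7 = -1.
(a,b)_2: α=2, β=8; u≡5, v≡3 (mod 8); ε(u)ε(v)=0·1, αω(v)=2·1, βω(u)=8·1; sum ≡ 0  ⇒  +1.
(a,b)_5: α=-12, u≡4; β=-6, v≡1 (mod 5); (4|5)=+1, (1|5)=+1; sign (−1)^0·+1^-6·+1^-12 = +1.
(a,b)_∞: sgn(-51051)=−, sgn(91)=+, so +1.
(a,b)_7: α=5, u≡2; β=3, v≡3 (mod 7); (2|7)=+1, (3|7)=-1; sign (−1)^1·+1^3·-1^5 = +1.
(a,b)_3: α=-17, u≡2; β=-12, v≡1 (mod 3); (2|3)=-1, (1|3)=+1; sign (−1)^0·-1^-12·+1^-17 = +1.
(a,b)_11: α=9, u≡4; β=4, v≡4 (mod 11); (4|11)=+1, (4|11)=+1; sign (−1)^0·+1^4·+1^9 = +1.
(-51051, 91 / ℚ) ramifies at {13, 17}: a division algebra.

[13, 17]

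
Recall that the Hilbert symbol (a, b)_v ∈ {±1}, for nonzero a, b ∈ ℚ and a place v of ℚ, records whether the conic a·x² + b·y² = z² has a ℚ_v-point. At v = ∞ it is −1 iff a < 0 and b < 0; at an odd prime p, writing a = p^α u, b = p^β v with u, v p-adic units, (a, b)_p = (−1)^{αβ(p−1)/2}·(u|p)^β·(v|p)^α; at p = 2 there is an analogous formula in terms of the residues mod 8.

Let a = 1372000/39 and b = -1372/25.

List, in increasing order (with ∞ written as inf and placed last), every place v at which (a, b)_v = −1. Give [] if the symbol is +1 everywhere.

[3, 5, 7, 13]

(a, b) ≡ (2730, -7) mod (ℚ^×)²; places V = {2, 3, 5, 7, 13, ∞}.
(a,b)_∞: sgn(2730)=+, sgn(-7)=−, so +1.
(a,b)_7: α=3, u≡6; β=3, v≡6 (mod 7); (6|7)=-1, (6|7)=-1; sign (−1)^1·-1^3·-1^3 = -1.
(a,b)_2: α=5, β=2; u≡5, v≡1 (mod 8); ε(u)ε(v)=0·0, αω(v)=5·0, βω(u)=2·1; sum ≡ 0  ⇒  +1.
(a,b)_13: α=-1, u≡2; β=0, v≡7 (mod 13); (2|13)=-1, (7|13)=-1; sign (−1)^0·-1^0·-1^-1 = -1.
(a,b)_5: α=3, u≡4; β=-2, v≡3 (mod 5); (4|5)=+1, (3|5)=-1; sign (−1)^0·+1^-2·-1^3 = -1.
(a,b)_3: α=-1, u≡1; β=0, v≡2 (mod 3); (1|3)=+1, (2|3)=-1; sign (−1)^0·+1^0·-1^-1 = -1.
|Ram(2730, -7)| = 4, even; anisotropic at {3, 5, 7, 13}.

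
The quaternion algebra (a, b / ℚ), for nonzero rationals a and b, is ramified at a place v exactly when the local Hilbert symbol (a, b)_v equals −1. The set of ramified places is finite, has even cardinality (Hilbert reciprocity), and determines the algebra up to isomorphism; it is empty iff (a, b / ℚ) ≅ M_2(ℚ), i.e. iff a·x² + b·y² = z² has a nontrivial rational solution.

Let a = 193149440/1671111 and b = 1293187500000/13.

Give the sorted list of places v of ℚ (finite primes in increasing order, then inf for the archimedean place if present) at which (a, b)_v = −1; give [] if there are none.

Mod squares: a ≡ 81510, b ≡ 2470. Check v ∈ {∞, 2, 3, 5, 11, 13, 19, 23}.
v=∞: 81510 > 0 and 2470 > 0  ⇒  (a,b)_∞ = +1.
v=5: a=5^1·(≡3), b=5^9·(≡4) mod 5; (3|5)=-1, (4|5)=+1; (−1)^{1·9·2}·(-1)^9·(+1)^1 = -1.
v=3: a=3^-5·(≡2), b=3^2·(≡1) mod 3; (2|3)=-1, (1|3)=+1; (−1)^{-5·2·1}·(-1)^2·(+1)^-5 = +1.
v=2: v_2(a)=9, v_2(b)=5; units ≡ 3, 3 (mod 8); ε·ε+αω+βω = 1·1+9·1+5·1 ≡ 1  ⇒  (a,b)_2 = -1.
v=13: a=13^-1·(≡1), b=13^-1·(≡6) mod 13; (1|13)=+1, (6|13)=-1; (−1)^{-1·-1·6}·(+1)^-1·(-1)^-1 = -1.
v=19: a=19^3·(≡10), b=19^1·(≡6) mod 19; (10|19)=-1, (6|19)=+1; (−1)^{3·1·9}·(-1)^1·(+1)^3 = +1.
v=11: a=11^1·(≡2), b=11^2·(≡6) mod 11; (2|11)=-1, (6|11)=-1; (−1)^{1·2·5}·(-1)^2·(-1)^1 = -1.
v=23: a=23^-2·(≡5), b=23^0·(≡4) mod 23; (5|23)=-1, (4|23)=+1; (−1)^{-2·0·11}·(-1)^0·(+1)^-2 = +1.
|Ram(81510, 2470)| = 4, even; anisotropic at {2, 5, 11, 13}.

[2, 5, 11, 13]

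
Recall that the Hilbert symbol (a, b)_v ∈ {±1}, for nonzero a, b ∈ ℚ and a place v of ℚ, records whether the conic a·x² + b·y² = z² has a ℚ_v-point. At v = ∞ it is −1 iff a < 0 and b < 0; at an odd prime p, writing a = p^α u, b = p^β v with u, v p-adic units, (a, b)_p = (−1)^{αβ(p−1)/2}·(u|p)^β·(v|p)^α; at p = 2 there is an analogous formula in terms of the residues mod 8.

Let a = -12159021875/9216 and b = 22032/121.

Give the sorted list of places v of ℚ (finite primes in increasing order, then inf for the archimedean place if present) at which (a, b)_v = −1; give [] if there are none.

[5, 7, 11, 23]

Mod squares: a ≡ -115115, b ≡ 17. Check v ∈ {∞, 2, 3, 5, 7, 11, 13, 17, 23}.
v=11: a=11^1·(≡6), b=11^-2·(≡10) mod 11; (6|11)=-1, (10|11)=-1; (−1)^{1·-2·5}·(-1)^-2·(-1)^1 = -1.
v=3: a=3^-2·(≡1), b=3^4·(≡2) mod 3; (1|3)=+1, (2|3)=-1; (−1)^{-2·4·1}·(+1)^4·(-1)^-2 = +1.
v=13: a=13^3·(≡2), b=13^0·(≡9) mod 13; (2|13)=-1, (9|13)=+1; (−1)^{3·0·6}·(-1)^0·(+1)^3 = +1.
v=7: a=7^1·(≡6), b=7^0·(≡5) mod 7; (6|7)=-1, (5|7)=-1; (−1)^{1·0·3}·(-1)^0·(-1)^1 = -1.
v=2: v_2(a)=-10, v_2(b)=4; units ≡ 5, 1 (mod 8); ε·ε+αω+βω = 0·0+-10·0+4·1 ≡ 0  ⇒  (a,b)_2 = +1.
v=∞: -115115 < 0 and 17 > 0  ⇒  (a,b)_∞ = +1.
v=17: a=17^0·(≡1), b=17^1·(≡2) mod 17; (1|17)=+1, (2|17)=+1; (−1)^{0·1·8}·(+1)^1·(+1)^0 = +1.
v=23: a=23^1·(≡18), b=23^0·(≡15) mod 23; (18|23)=+1, (15|23)=-1; (−1)^{1·0·11}·(+1)^0·(-1)^1 = -1.
v=5: a=5^5·(≡3), b=5^0·(≡2) mod 5; (3|5)=-1, (2|5)=-1; (−1)^{5·0·2}·(-1)^0·(-1)^5 = -1.
(-115115, 17 / ℚ) ramifies at {5, 7, 11, 23}: a division algebra.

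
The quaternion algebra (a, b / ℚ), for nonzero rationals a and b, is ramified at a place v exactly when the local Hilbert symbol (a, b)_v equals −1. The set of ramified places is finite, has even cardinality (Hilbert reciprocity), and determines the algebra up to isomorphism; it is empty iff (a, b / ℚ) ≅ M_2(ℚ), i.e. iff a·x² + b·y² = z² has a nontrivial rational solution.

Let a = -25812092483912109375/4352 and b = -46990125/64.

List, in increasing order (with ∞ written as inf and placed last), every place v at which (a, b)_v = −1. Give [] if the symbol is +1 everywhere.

(a, b) ≡ (-255255, -23205) mod (ℚ^×)²; places V = {2, 3, 5, 7, 11, 13, 17, ∞}.
(a,b)_∞: sgn(-255255)=−, sgn(-23205)=−, so -1.
(a,b)_13: α=3, u≡2; β=1, v≡1 (mod 13); (2|13)=-1, (1|13)=+1; sign (−1)^0·-1^1·+1^3 = -1.
(a,b)_3: α=13, u≡1; β=5, v≡2 (mod 3); (1|3)=+1, (2|3)=-1; sign (−1)^1·+1^5·-1^13 = +1.
(a,b)_7: α=3, u≡6; β=1, v≡6 (mod 7); (6|7)=-1, (6|7)=-1; sign (−1)^1·-1^1·-1^3 = -1.
(a,b)_2: α=-8, β=-6; u≡1, v≡3 (mod 8); ε(u)ε(v)=0·1, αω(v)=-8·1, βω(u)=-6·0; sum ≡ 0  ⇒  +1.
(a,b)_5: α=9, u≡1; β=3, v≡1 (mod 5); (1|5)=+1, (1|5)=+1; sign (−1)^0·+1^3·+1^9 = +1.
(a,b)_17: α=-1, u≡15; β=1, v≡11 (mod 17); (15|17)=+1, (11|17)=-1; sign (−1)^0·+1^1·-1^-1 = -1.
(a,b)_11: α=1, u≡4; β=0, v≡3 (mod 11); (4|11)=+1, (3|11)=+1; sign (−1)^0·+1^0·+1^1 = +1.
Ram(-255255, -23205) = {7, 13, 17, ∞}; no ℚ_7-point on the conic.

[7, 13, 17, inf]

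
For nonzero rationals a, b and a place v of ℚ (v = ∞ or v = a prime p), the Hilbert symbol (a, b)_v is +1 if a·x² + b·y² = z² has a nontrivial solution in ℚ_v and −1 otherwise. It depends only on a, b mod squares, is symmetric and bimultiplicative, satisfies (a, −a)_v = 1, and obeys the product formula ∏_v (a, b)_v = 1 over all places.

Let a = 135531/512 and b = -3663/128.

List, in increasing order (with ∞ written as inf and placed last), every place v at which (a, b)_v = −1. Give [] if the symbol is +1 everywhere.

Mod squares: a ≡ 22, b ≡ -814. Check v ∈ {∞, 2, 3, 11, 37}.
v=2: v_2(a)=-9, v_2(b)=-7; units ≡ 3, 1 (mod 8); ε·ε+αω+βω = 1·0+-9·0+-7·1 ≡ 1  ⇒  (a,b)_2 = -1.
v=11: a=11^1·(≡2), b=11^1·(≡9) mod 11; (2|11)=-1, (9|11)=+1; (−1)^{1·1·5}·(-1)^1·(+1)^1 = +1.
v=∞: 22 > 0 and -814 < 0  ⇒  (a,b)_∞ = +1.
v=3: a=3^2·(≡1), b=3^2·(≡2) mod 3; (1|3)=+1, (2|3)=-1; (−1)^{2·2·1}·(+1)^2·(-1)^2 = +1.
v=37: a=37^2·(≡2), b=37^1·(≡29) mod 37; (2|37)=-1, (29|37)=-1; (−1)^{2·1·18}·(-1)^1·(-1)^2 = -1.
Ram(22, -814) = {2, 37}; no ℚ_2-point on the conic.

[2, 37]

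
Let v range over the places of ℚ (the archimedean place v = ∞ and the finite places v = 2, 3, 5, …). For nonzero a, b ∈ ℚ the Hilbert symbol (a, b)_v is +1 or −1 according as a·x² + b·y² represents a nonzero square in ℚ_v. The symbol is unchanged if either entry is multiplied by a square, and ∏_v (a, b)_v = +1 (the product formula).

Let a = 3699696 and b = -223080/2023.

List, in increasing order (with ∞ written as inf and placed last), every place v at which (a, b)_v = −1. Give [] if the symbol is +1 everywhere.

Mod squares: a ≡ 39, b ≡ -2310. Check v ∈ {∞, 2, 3, 5, 7, 11, 13, 17}.
v=11: a=11^2·(≡7), b=11^1·(≡7) mod 11; (7|11)=-1, (7|11)=-1; (−1)^{2·1·5}·(-1)^1·(-1)^2 = -1.
v=5: a=5^0·(≡1), b=5^1·(≡3) mod 5; (1|5)=+1, (3|5)=-1; (−1)^{0·1·2}·(+1)^1·(-1)^0 = +1.
v=∞: 39 > 0 and -2310 < 0  ⇒  (a,b)_∞ = +1.
v=3: a=3^1·(≡1), b=3^1·(≡1) mod 3; (1|3)=+1, (1|3)=+1; (−1)^{1·1·1}·(+1)^1·(+1)^1 = -1.
v=17: a=17^0·(≡3), b=17^-2·(≡4) mod 17; (3|17)=-1, (4|17)=+1; (−1)^{0·-2·8}·(-1)^-2·(+1)^0 = +1.
v=13: a=13^1·(≡9), b=13^2·(≡4) mod 13; (9|13)=+1, (4|13)=+1; (−1)^{1·2·6}·(+1)^2·(+1)^1 = +1.
v=2: v_2(a)=4, v_2(b)=3; units ≡ 7, 5 (mod 8); ε·ε+αω+βω = 1·0+4·1+3·0 ≡ 0  ⇒  (a,b)_2 = +1.
v=7: a=7^2·(≡2), b=7^-1·(≡5) mod 7; (2|7)=+1, (5|7)=-1; (−1)^{2·-1·3}·(+1)^-1·(-1)^2 = +1.
|Ram(39, -2310)| = 2, even; anisotropic at {3, 11}.

[3, 11]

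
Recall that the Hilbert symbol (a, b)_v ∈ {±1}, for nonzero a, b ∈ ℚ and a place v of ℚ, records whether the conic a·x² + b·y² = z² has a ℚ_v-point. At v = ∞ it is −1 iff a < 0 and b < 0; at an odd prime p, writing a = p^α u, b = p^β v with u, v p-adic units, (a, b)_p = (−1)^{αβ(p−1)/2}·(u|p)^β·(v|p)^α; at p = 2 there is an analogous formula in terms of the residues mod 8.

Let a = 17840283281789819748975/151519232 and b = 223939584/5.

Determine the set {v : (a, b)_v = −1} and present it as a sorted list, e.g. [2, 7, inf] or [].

[2, 5, 7, 11]

Mod squares: a ≡ 462, b ≡ 55. Check v ∈ {∞, 2, 3, 5, 7, 11, 17, 19, 47}.
v=7: a=7^1·(≡3), b=7^0·(≡3) mod 7; (3|7)=-1, (3|7)=-1; (−1)^{1·0·3}·(-1)^0·(-1)^1 = -1.
v=11: a=11^3·(≡5), b=11^1·(≡3) mod 11; (5|11)=+1, (3|11)=+1; (−1)^{3·1·5}·(+1)^1·(+1)^3 = -1.
v=∞: 462 > 0 and 55 > 0  ⇒  (a,b)_∞ = +1.
v=17: a=17^-2·(≡12), b=17^0·(≡16) mod 17; (12|17)=-1, (16|17)=+1; (−1)^{-2·0·8}·(-1)^0·(+1)^-2 = +1.
v=47: a=47^6·(≡44), b=47^2·(≡37) mod 47; (44|47)=-1, (37|47)=+1; (−1)^{6·2·23}·(-1)^2·(+1)^6 = +1.
v=3: a=3^9·(≡1), b=3^2·(≡1) mod 3; (1|3)=+1, (1|3)=+1; (−1)^{9·2·1}·(+1)^2·(+1)^9 = +1.
v=5: a=5^2·(≡2), b=5^-1·(≡4) mod 5; (2|5)=-1, (4|5)=+1; (−1)^{2·-1·2}·(-1)^-1·(+1)^2 = -1.
v=19: a=19^2·(≡4), b=19^0·(≡11) mod 19; (4|19)=+1, (11|19)=+1; (−1)^{2·0·9}·(+1)^0·(+1)^2 = +1.
v=2: v_2(a)=-19, v_2(b)=10; units ≡ 7, 7 (mod 8); ε·ε+αω+βω = 1·1+-19·0+10·0 ≡ 1  ⇒  (a,b)_2 = -1.
|Ram(462, 55)| = 4, even; anisotropic at {2, 5, 7, 11}.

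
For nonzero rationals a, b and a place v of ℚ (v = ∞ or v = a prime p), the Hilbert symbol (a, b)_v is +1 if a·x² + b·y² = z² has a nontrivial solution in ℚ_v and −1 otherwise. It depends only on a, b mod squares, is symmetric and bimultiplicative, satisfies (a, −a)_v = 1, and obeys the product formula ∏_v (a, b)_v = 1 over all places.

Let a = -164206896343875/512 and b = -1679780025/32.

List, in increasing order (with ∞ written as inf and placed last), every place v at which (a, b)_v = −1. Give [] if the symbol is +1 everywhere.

(a, b) ≡ (-2310, -418) mod (ℚ^×)²; places V = {2, 3, 5, 7, 11, 19, ∞}.
(a,b)_11: α=1, u≡2; β=1, v≡6 (mod 11); (2|11)=-1, (6|11)=-1; sign (−1)^1·-1^1·-1^1 = -1.
(a,b)_∞: sgn(-2310)=−, sgn(-418)=−, so -1.
(a,b)_3: α=9, u≡1; β=8, v≡2 (mod 3); (1|3)=+1, (2|3)=-1; sign (−1)^0·+1^8·-1^9 = -1.
(a,b)_7: α=5, u≡5; β=2, v≡2 (mod 7); (5|7)=-1, (2|7)=+1; sign (−1)^0·-1^2·+1^5 = +1.
(a,b)_2: α=-9, β=-5; u≡5, v≡7 (mod 8); ε(u)ε(v)=0·1, αω(v)=-9·0, βω(u)=-5·1; sum ≡ 1  ⇒  -1.
(a,b)_19: α=2, u≡18; β=1, v≡4 (mod 19); (18|19)=-1, (4|19)=+1; sign (−1)^0·-1^1·+1^2 = -1.
(a,b)_5: α=3, u≡2; β=2, v≡2 (mod 5); (2|5)=-1, (2|5)=-1; sign (−1)^0·-1^2·-1^3 = -1.
Ram(-2310, -418) = {2, 3, 5, 11, 19, ∞}; no ℚ_2-point on the conic.

[2, 3, 5, 11, 19, inf]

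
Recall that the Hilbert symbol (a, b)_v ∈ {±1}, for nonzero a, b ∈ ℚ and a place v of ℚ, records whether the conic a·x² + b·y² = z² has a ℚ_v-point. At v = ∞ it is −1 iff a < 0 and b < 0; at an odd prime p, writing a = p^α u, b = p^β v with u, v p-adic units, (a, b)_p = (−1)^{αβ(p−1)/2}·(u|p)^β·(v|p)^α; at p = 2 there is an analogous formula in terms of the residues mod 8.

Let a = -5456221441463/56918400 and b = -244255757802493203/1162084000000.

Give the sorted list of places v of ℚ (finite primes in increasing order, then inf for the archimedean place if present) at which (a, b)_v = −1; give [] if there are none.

(a, b) ≡ (-70122, -123) mod (ℚ^×)²; places V = {2, 3, 5, 7, 11, 13, 17, 29, 31, 41, ∞}.
(a,b)_13: α=1, u≡4; β=2, v≡6 (mod 13); (4|13)=+1, (6|13)=-1; sign (−1)^0·+1^2·-1^1 = -1.
(a,b)_41: α=2, u≡11; β=3, v≡13 (mod 41); (11|41)=-1, (13|41)=-1; sign (−1)^0·-1^3·-1^2 = -1.
(a,b)_5: α=-2, u≡2; β=-6, v≡2 (mod 5); (2|5)=-1, (2|5)=-1; sign (−1)^0·-1^-6·-1^-2 = +1.
(a,b)_2: α=-7, β=-8; u≡3, v≡5 (mod 8); ε(u)ε(v)=1·0, αω(v)=-7·1, βω(u)=-8·1; sum ≡ 1  ⇒  -1.
(a,b)_7: α=-2, u≡2; β=-4, v≡3 (mod 7); (2|7)=+1, (3|7)=-1; sign (−1)^0·+1^-4·-1^-2 = +1.
(a,b)_3: α=-1, u≡2; β=3, v≡1 (mod 3); (2|3)=-1, (1|3)=+1; sign (−1)^1·-1^3·+1^-1 = +1.
(a,b)_11: α=-2, u≡3; β=-2, v≡3 (mod 11); (3|11)=+1, (3|11)=+1; sign (−1)^0·+1^-2·+1^-2 = +1.
(a,b)_17: α=2, u≡14; β=0, v≡8 (mod 17); (14|17)=-1, (8|17)=+1; sign (−1)^0·-1^0·+1^2 = +1.
(a,b)_29: α=1, u≡21; β=2, v≡23 (mod 29); (21|29)=-1, (23|29)=+1; sign (−1)^0·-1^2·+1^1 = +1.
(a,b)_31: α=3, u≡16; β=4, v≡5 (mod 31); (16|31)=+1, (5|31)=+1; sign (−1)^0·+1^4·+1^3 = +1.
(a,b)_∞: sgn(-70122)=−, sgn(-123)=−, so -1.
Ram(-70122, -123) = {2, 13, 41, ∞}; no ℚ_2-point on the conic.

[2, 13, 41, inf]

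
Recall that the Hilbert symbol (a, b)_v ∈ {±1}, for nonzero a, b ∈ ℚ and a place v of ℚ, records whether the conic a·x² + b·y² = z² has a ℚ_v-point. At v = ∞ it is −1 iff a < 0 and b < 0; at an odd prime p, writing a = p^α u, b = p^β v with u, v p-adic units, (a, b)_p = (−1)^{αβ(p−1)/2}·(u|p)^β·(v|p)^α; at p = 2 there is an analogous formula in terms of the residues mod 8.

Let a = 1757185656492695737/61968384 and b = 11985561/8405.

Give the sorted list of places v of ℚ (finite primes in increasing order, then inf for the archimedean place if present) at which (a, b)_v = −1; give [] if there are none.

(a, b) ≡ (217, 18445) mod (ℚ^×)²; places V = {2, 3, 5, 7, 11, 17, 19, 31, 41, 43, ∞}.
(a,b)_5: α=0, u≡3; β=-1, v≡1 (mod 5); (3|5)=-1, (1|5)=+1; sign (−1)^0·-1^-1·+1^0 = -1.
(a,b)_43: α=2, u≡30; β=0, v≡15 (mod 43); (30|43)=-1, (15|43)=+1; sign (−1)^0·-1^0·+1^2 = +1.
(a,b)_2: α=-12, β=0; u≡1, v≡5 (mod 8); ε(u)ε(v)=0·0, αω(v)=-12·1, βω(u)=0·0; sum ≡ 0  ⇒  +1.
(a,b)_∞: sgn(217)=+, sgn(18445)=+, so +1.
(a,b)_17: α=2, u≡1; β=1, v≡11 (mod 17); (1|17)=+1, (11|17)=-1; sign (−1)^0·+1^1·-1^2 = +1.
(a,b)_3: α=-2, u≡1; β=2, v≡1 (mod 3); (1|3)=+1, (1|3)=+1; sign (−1)^0·+1^2·+1^-2 = +1.
(a,b)_11: α=2, u≡2; β=0, v≡5 (mod 11); (2|11)=-1, (5|11)=+1; sign (−1)^0·-1^0·+1^2 = +1.
(a,b)_7: α=1, u≡3; β=1, v≡6 (mod 7); (3|7)=-1, (6|7)=-1; sign (−1)^1·-1^1·-1^1 = -1.
(a,b)_31: α=3, u≡19; β=1, v≡23 (mod 31); (19|31)=+1, (23|31)=-1; sign (−1)^1·+1^1·-1^3 = +1.
(a,b)_41: α=-2, u≡35; β=-2, v≡39 (mod 41); (35|41)=-1, (39|41)=+1; sign (−1)^0·-1^-2·+1^-2 = +1.
(a,b)_19: α=4, u≡18; β=2, v≡12 (mod 19); (18|19)=-1, (12|19)=-1; sign (−1)^0·-1^2·-1^4 = +1.
Ram(217, 18445) = {5, 7}; no ℚ_5-point on the conic.

[5, 7]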